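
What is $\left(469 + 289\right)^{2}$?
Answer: $574564$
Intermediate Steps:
$\left(469 + 289\right)^{2} = 758^{2} = 574564$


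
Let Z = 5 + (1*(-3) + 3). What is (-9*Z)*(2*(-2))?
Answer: 180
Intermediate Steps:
Z = 5 (Z = 5 + (-3 + 3) = 5 + 0 = 5)
(-9*Z)*(2*(-2)) = (-9*5)*(2*(-2)) = -45*(-4) = 180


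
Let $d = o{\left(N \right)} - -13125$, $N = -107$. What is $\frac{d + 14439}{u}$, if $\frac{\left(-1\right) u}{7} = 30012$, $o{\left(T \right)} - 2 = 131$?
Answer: $- \frac{27697}{210084} \approx -0.13184$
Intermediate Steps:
$o{\left(T \right)} = 133$ ($o{\left(T \right)} = 2 + 131 = 133$)
$d = 13258$ ($d = 133 - -13125 = 133 + 13125 = 13258$)
$u = -210084$ ($u = \left(-7\right) 30012 = -210084$)
$\frac{d + 14439}{u} = \frac{13258 + 14439}{-210084} = 27697 \left(- \frac{1}{210084}\right) = - \frac{27697}{210084}$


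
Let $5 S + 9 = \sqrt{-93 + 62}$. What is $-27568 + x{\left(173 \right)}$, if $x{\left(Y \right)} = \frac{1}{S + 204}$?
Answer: $\frac{- 27568 \sqrt{31} + 27871243 i}{\sqrt{31} - 1011 i} \approx -27568.0 - 2.718 \cdot 10^{-5} i$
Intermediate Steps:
$S = - \frac{9}{5} + \frac{i \sqrt{31}}{5}$ ($S = - \frac{9}{5} + \frac{\sqrt{-93 + 62}}{5} = - \frac{9}{5} + \frac{\sqrt{-31}}{5} = - \frac{9}{5} + \frac{i \sqrt{31}}{5} \approx -1.8 + 1.1136 i$)
$x{\left(Y \right)} = \frac{1}{\frac{1011}{5} + \frac{i \sqrt{31}}{5}}$ ($x{\left(Y \right)} = \frac{1}{\left(- \frac{9}{5} + \frac{i \sqrt{31}}{5}\right) + 204} = \frac{1}{\frac{1011}{5} + \frac{i \sqrt{31}}{5}}$)
$-27568 + x{\left(173 \right)} = -27568 + \left(\frac{5055}{1022152} - \frac{5 i \sqrt{31}}{1022152}\right) = - \frac{28178681281}{1022152} - \frac{5 i \sqrt{31}}{1022152}$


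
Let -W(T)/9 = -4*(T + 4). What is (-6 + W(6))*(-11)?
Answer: -3894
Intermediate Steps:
W(T) = 144 + 36*T (W(T) = -(-36)*(T + 4) = -(-36)*(4 + T) = -9*(-16 - 4*T) = 144 + 36*T)
(-6 + W(6))*(-11) = (-6 + (144 + 36*6))*(-11) = (-6 + (144 + 216))*(-11) = (-6 + 360)*(-11) = 354*(-11) = -3894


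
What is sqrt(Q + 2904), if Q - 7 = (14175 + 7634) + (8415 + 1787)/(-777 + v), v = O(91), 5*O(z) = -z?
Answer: sqrt(24411573935)/994 ≈ 157.19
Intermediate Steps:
O(z) = -z/5 (O(z) = (-z)/5 = -z/5)
v = -91/5 (v = -1/5*91 = -91/5 ≈ -18.200)
Q = 43344703/1988 (Q = 7 + ((14175 + 7634) + (8415 + 1787)/(-777 - 91/5)) = 7 + (21809 + 10202/(-3976/5)) = 7 + (21809 + 10202*(-5/3976)) = 7 + (21809 - 25505/1988) = 7 + 43330787/1988 = 43344703/1988 ≈ 21803.)
sqrt(Q + 2904) = sqrt(43344703/1988 + 2904) = sqrt(49117855/1988) = sqrt(24411573935)/994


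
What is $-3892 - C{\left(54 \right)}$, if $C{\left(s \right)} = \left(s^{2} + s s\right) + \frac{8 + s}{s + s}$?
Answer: $- \frac{525127}{54} \approx -9724.6$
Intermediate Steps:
$C{\left(s \right)} = 2 s^{2} + \frac{8 + s}{2 s}$ ($C{\left(s \right)} = \left(s^{2} + s^{2}\right) + \frac{8 + s}{2 s} = 2 s^{2} + \left(8 + s\right) \frac{1}{2 s} = 2 s^{2} + \frac{8 + s}{2 s}$)
$-3892 - C{\left(54 \right)} = -3892 - \frac{8 + 54 + 4 \cdot 54^{3}}{2 \cdot 54} = -3892 - \frac{1}{2} \cdot \frac{1}{54} \left(8 + 54 + 4 \cdot 157464\right) = -3892 - \frac{1}{2} \cdot \frac{1}{54} \left(8 + 54 + 629856\right) = -3892 - \frac{1}{2} \cdot \frac{1}{54} \cdot 629918 = -3892 - \frac{314959}{54} = - \frac{525127}{54}$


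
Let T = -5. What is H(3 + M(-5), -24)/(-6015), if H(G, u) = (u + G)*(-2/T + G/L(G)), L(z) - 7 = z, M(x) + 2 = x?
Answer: -392/90225 ≈ -0.0043447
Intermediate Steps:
M(x) = -2 + x
L(z) = 7 + z
H(G, u) = (⅖ + G/(7 + G))*(G + u) (H(G, u) = (u + G)*(-2/(-5) + G/(7 + G)) = (G + u)*(-2*(-⅕) + G/(7 + G)) = (G + u)*(⅖ + G/(7 + G)) = (⅖ + G/(7 + G))*(G + u))
H(3 + M(-5), -24)/(-6015) = (7*(2 + (3 + (-2 - 5)))*((3 + (-2 - 5)) - 24)/(5*(7 + (3 + (-2 - 5)))))/(-6015) = (7*(2 + (3 - 7))*((3 - 7) - 24)/(5*(7 + (3 - 7))))*(-1/6015) = (7*(2 - 4)*(-4 - 24)/(5*(7 - 4)))*(-1/6015) = ((7/5)*(-2)*(-28)/3)*(-1/6015) = ((7/5)*(⅓)*(-2)*(-28))*(-1/6015) = (392/15)*(-1/6015) = -392/90225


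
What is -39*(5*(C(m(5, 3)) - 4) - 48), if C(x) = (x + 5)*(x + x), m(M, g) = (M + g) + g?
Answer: -65988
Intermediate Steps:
m(M, g) = M + 2*g
C(x) = 2*x*(5 + x) (C(x) = (5 + x)*(2*x) = 2*x*(5 + x))
-39*(5*(C(m(5, 3)) - 4) - 48) = -39*(5*(2*(5 + 2*3)*(5 + (5 + 2*3)) - 4) - 48) = -39*(5*(2*(5 + 6)*(5 + (5 + 6)) - 4) - 48) = -39*(5*(2*11*(5 + 11) - 4) - 48) = -39*(5*(2*11*16 - 4) - 48) = -39*(5*(352 - 4) - 48) = -39*(5*348 - 48) = -39*(1740 - 48) = -39*1692 = -65988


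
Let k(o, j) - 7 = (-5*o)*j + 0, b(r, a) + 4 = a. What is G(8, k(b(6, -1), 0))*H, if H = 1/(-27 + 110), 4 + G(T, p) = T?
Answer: 4/83 ≈ 0.048193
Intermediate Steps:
b(r, a) = -4 + a
k(o, j) = 7 - 5*j*o (k(o, j) = 7 + ((-5*o)*j + 0) = 7 + (-5*j*o + 0) = 7 - 5*j*o)
G(T, p) = -4 + T
H = 1/83 ≈ 0.012048
G(8, k(b(6, -1), 0))*H = (-4 + 8)*(1/83) = 4*(1/83) = 4/83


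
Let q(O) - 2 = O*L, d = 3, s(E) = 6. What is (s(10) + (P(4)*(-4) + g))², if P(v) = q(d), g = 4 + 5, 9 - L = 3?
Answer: 4225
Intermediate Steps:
L = 6 (L = 9 - 1*3 = 9 - 3 = 6)
q(O) = 2 + 6*O (q(O) = 2 + O*6 = 2 + 6*O)
g = 9
P(v) = 20 (P(v) = 2 + 6*3 = 2 + 18 = 20)
(s(10) + (P(4)*(-4) + g))² = (6 + (20*(-4) + 9))² = (6 + (-80 + 9))² = (6 - 71)² = (-65)² = 4225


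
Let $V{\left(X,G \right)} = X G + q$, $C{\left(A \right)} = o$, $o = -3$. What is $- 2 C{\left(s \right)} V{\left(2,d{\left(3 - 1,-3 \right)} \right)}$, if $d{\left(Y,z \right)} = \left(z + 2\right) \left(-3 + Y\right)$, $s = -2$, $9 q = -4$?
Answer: $\frac{28}{3} \approx 9.3333$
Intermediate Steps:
$q = - \frac{4}{9}$ ($q = \frac{1}{9} \left(-4\right) = - \frac{4}{9} \approx -0.44444$)
$C{\left(A \right)} = -3$
$d{\left(Y,z \right)} = \left(-3 + Y\right) \left(2 + z\right)$ ($d{\left(Y,z \right)} = \left(2 + z\right) \left(-3 + Y\right) = \left(-3 + Y\right) \left(2 + z\right)$)
$V{\left(X,G \right)} = - \frac{4}{9} + G X$ ($V{\left(X,G \right)} = X G - \frac{4}{9} = G X - \frac{4}{9} = - \frac{4}{9} + G X$)
$- 2 C{\left(s \right)} V{\left(2,d{\left(3 - 1,-3 \right)} \right)} = \left(-2\right) \left(-3\right) \left(- \frac{4}{9} + \left(-6 - -9 + 2 \left(3 - 1\right) + \left(3 - 1\right) \left(-3\right)\right) 2\right) = 6 \left(- \frac{4}{9} + \left(-6 + 9 + 2 \left(3 - 1\right) + \left(3 - 1\right) \left(-3\right)\right) 2\right) = 6 \left(- \frac{4}{9} + \left(-6 + 9 + 2 \cdot 2 + 2 \left(-3\right)\right) 2\right) = 6 \left(- \frac{4}{9} + \left(-6 + 9 + 4 - 6\right) 2\right) = 6 \left(- \frac{4}{9} + 1 \cdot 2\right) = 6 \left(- \frac{4}{9} + 2\right) = 6 \cdot \frac{14}{9} = \frac{28}{3}$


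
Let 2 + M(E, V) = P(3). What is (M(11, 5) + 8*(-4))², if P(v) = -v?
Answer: 1369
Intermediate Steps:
M(E, V) = -5 (M(E, V) = -2 - 1*3 = -2 - 3 = -5)
(M(11, 5) + 8*(-4))² = (-5 + 8*(-4))² = (-5 - 32)² = (-37)² = 1369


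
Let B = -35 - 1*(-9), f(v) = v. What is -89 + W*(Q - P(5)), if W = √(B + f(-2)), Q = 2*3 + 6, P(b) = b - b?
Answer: -89 + 24*I*√7 ≈ -89.0 + 63.498*I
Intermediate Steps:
P(b) = 0
B = -26 (B = -35 + 9 = -26)
Q = 12 (Q = 6 + 6 = 12)
W = 2*I*√7 (W = √(-26 - 2) = √(-28) = 2*I*√7 ≈ 5.2915*I)
-89 + W*(Q - P(5)) = -89 + (2*I*√7)*(12 - 1*0) = -89 + (2*I*√7)*(12 + 0) = -89 + (2*I*√7)*12 = -89 + 24*I*√7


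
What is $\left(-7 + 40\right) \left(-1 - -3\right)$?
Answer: $66$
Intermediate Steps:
$\left(-7 + 40\right) \left(-1 - -3\right) = 33 \left(-1 + 3\right) = 33 \cdot 2 = 66$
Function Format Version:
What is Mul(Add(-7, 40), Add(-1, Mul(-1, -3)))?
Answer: 66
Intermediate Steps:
Mul(Add(-7, 40), Add(-1, Mul(-1, -3))) = Mul(33, Add(-1, 3)) = Mul(33, 2) = 66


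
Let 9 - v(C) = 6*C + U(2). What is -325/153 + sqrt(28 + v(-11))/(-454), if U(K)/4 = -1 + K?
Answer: -325/153 - 3*sqrt(11)/454 ≈ -2.1461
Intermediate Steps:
U(K) = -4 + 4*K (U(K) = 4*(-1 + K) = -4 + 4*K)
v(C) = 5 - 6*C (v(C) = 9 - (6*C + (-4 + 4*2)) = 9 - (6*C + (-4 + 8)) = 9 - (6*C + 4) = 9 - (4 + 6*C) = 9 + (-4 - 6*C) = 5 - 6*C)
-325/153 + sqrt(28 + v(-11))/(-454) = -325/153 + sqrt(28 + (5 - 6*(-11)))/(-454) = -325*1/153 + sqrt(28 + (5 + 66))*(-1/454) = -325/153 + sqrt(28 + 71)*(-1/454) = -325/153 + sqrt(99)*(-1/454) = -325/153 + (3*sqrt(11))*(-1/454) = -325/153 - 3*sqrt(11)/454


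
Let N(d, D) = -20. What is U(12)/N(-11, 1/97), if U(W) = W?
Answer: -3/5 ≈ -0.60000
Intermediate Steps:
U(12)/N(-11, 1/97) = 12/(-20) = 12*(-1/20) = -3/5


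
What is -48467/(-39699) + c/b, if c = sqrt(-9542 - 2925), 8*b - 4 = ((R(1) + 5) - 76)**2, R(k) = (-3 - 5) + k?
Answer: 48467/39699 + I*sqrt(12467)/761 ≈ 1.2209 + 0.14672*I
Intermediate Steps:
R(k) = -8 + k
b = 761 (b = 1/2 + (((-8 + 1) + 5) - 76)**2/8 = 1/2 + ((-7 + 5) - 76)**2/8 = 1/2 + (-2 - 76)**2/8 = 1/2 + (1/8)*(-78)**2 = 1/2 + (1/8)*6084 = 1/2 + 1521/2 = 761)
c = I*sqrt(12467) (c = sqrt(-12467) = I*sqrt(12467) ≈ 111.66*I)
-48467/(-39699) + c/b = -48467/(-39699) + (I*sqrt(12467))/761 = -48467*(-1/39699) + (I*sqrt(12467))*(1/761) = 48467/39699 + I*sqrt(12467)/761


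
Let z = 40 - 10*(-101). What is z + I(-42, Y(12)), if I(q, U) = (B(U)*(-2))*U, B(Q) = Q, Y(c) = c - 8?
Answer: 1018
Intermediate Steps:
Y(c) = -8 + c
I(q, U) = -2*U² (I(q, U) = (U*(-2))*U = (-2*U)*U = -2*U²)
z = 1050 (z = 40 + 1010 = 1050)
z + I(-42, Y(12)) = 1050 - 2*(-8 + 12)² = 1050 - 2*4² = 1050 - 2*16 = 1050 - 32 = 1018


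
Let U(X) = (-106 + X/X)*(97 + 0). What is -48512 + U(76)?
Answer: -58697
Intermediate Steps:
U(X) = -10185 (U(X) = (-106 + 1)*97 = -105*97 = -10185)
-48512 + U(76) = -48512 - 10185 = -58697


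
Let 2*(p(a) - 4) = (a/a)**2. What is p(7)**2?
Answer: 81/4 ≈ 20.250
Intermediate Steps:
p(a) = 9/2 (p(a) = 4 + (a/a)**2/2 = 4 + (1/2)*1**2 = 4 + (1/2)*1 = 4 + 1/2 = 9/2)
p(7)**2 = (9/2)**2 = 81/4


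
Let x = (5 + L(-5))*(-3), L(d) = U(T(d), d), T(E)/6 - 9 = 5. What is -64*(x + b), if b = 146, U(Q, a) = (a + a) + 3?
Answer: -9728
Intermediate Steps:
T(E) = 84 (T(E) = 54 + 6*5 = 54 + 30 = 84)
U(Q, a) = 3 + 2*a (U(Q, a) = 2*a + 3 = 3 + 2*a)
L(d) = 3 + 2*d
x = 6 (x = (5 + (3 + 2*(-5)))*(-3) = (5 + (3 - 10))*(-3) = (5 - 7)*(-3) = -2*(-3) = 6)
-64*(x + b) = -64*(6 + 146) = -64*152 = -9728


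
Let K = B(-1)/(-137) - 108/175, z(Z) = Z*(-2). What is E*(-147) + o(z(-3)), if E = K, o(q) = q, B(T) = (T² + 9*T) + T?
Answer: 298191/3425 ≈ 87.063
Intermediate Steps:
z(Z) = -2*Z
B(T) = T² + 10*T
K = -13221/23975 (K = -(10 - 1)/(-137) - 108/175 = -1*9*(-1/137) - 108*1/175 = -9*(-1/137) - 108/175 = 9/137 - 108/175 = -13221/23975 ≈ -0.55145)
E = -13221/23975 ≈ -0.55145
E*(-147) + o(z(-3)) = -13221/23975*(-147) - 2*(-3) = 277641/3425 + 6 = 298191/3425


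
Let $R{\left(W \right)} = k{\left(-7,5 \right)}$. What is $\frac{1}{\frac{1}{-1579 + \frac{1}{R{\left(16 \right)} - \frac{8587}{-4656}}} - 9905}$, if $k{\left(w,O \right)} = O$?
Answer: $- \frac{50313337}{498353634852} \approx -0.00010096$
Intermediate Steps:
$R{\left(W \right)} = 5$
$\frac{1}{\frac{1}{-1579 + \frac{1}{R{\left(16 \right)} - \frac{8587}{-4656}}} - 9905} = \frac{1}{\frac{1}{-1579 + \frac{1}{5 - \frac{8587}{-4656}}} - 9905} = \frac{1}{\frac{1}{-1579 + \frac{1}{5 - - \frac{8587}{4656}}} - 9905} = \frac{1}{\frac{1}{-1579 + \frac{1}{5 + \frac{8587}{4656}}} - 9905} = \frac{1}{\frac{1}{-1579 + \frac{1}{\frac{31867}{4656}}} - 9905} = \frac{1}{\frac{1}{-1579 + \frac{4656}{31867}} - 9905} = \frac{1}{\frac{1}{- \frac{50313337}{31867}} - 9905} = \frac{1}{- \frac{31867}{50313337} - 9905} = \frac{1}{- \frac{498353634852}{50313337}} = - \frac{50313337}{498353634852}$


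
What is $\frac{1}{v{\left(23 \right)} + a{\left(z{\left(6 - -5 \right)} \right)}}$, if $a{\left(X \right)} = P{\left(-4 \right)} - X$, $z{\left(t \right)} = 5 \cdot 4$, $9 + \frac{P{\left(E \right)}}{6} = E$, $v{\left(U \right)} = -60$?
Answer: $- \frac{1}{158} \approx -0.0063291$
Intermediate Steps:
$P{\left(E \right)} = -54 + 6 E$
$z{\left(t \right)} = 20$
$a{\left(X \right)} = -78 - X$ ($a{\left(X \right)} = \left(-54 + 6 \left(-4\right)\right) - X = \left(-54 - 24\right) - X = -78 - X$)
$\frac{1}{v{\left(23 \right)} + a{\left(z{\left(6 - -5 \right)} \right)}} = \frac{1}{-60 - 98} = \frac{1}{-158} = - \frac{1}{158}$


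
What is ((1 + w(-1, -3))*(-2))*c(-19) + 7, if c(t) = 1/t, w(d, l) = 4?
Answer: 143/19 ≈ 7.5263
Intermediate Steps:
c(t) = 1/t
((1 + w(-1, -3))*(-2))*c(-19) + 7 = ((1 + 4)*(-2))/(-19) + 7 = (5*(-2))*(-1/19) + 7 = -10*(-1/19) + 7 = 10/19 + 7 = 143/19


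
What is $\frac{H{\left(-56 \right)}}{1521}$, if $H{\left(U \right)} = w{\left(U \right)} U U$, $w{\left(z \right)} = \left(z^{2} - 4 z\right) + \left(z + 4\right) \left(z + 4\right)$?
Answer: $\frac{19016704}{1521} \approx 12503.0$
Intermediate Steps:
$w{\left(z \right)} = z^{2} + \left(4 + z\right)^{2} - 4 z$ ($w{\left(z \right)} = \left(z^{2} - 4 z\right) + \left(4 + z\right) \left(4 + z\right) = \left(z^{2} - 4 z\right) + \left(4 + z\right)^{2} = z^{2} + \left(4 + z\right)^{2} - 4 z$)
$H{\left(U \right)} = U^{2} \left(16 + 2 U^{2} + 4 U\right)$ ($H{\left(U \right)} = \left(16 + 2 U^{2} + 4 U\right) U U = U \left(16 + 2 U^{2} + 4 U\right) U = U^{2} \left(16 + 2 U^{2} + 4 U\right)$)
$\frac{H{\left(-56 \right)}}{1521} = \frac{2 \left(-56\right)^{2} \left(8 + \left(-56\right)^{2} + 2 \left(-56\right)\right)}{1521} = 2 \cdot 3136 \left(8 + 3136 - 112\right) \frac{1}{1521} = 2 \cdot 3136 \cdot 3032 \cdot \frac{1}{1521} = 19016704 \cdot \frac{1}{1521} = \frac{19016704}{1521}$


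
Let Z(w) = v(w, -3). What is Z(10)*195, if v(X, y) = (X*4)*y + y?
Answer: -23985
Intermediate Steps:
v(X, y) = y + 4*X*y (v(X, y) = (4*X)*y + y = 4*X*y + y = y + 4*X*y)
Z(w) = -3 - 12*w (Z(w) = -3*(1 + 4*w) = -3 - 12*w)
Z(10)*195 = (-3 - 12*10)*195 = (-3 - 120)*195 = -123*195 = -23985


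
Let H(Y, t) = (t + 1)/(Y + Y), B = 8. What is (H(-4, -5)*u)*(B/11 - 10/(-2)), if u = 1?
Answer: 63/22 ≈ 2.8636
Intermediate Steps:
H(Y, t) = (1 + t)/(2*Y) (H(Y, t) = (1 + t)/((2*Y)) = (1 + t)*(1/(2*Y)) = (1 + t)/(2*Y))
(H(-4, -5)*u)*(B/11 - 10/(-2)) = (((1/2)*(1 - 5)/(-4))*1)*(8/11 - 10/(-2)) = (((1/2)*(-1/4)*(-4))*1)*(8*(1/11) - 10*(-1/2)) = ((1/2)*1)*(8/11 + 5) = (1/2)*(63/11) = 63/22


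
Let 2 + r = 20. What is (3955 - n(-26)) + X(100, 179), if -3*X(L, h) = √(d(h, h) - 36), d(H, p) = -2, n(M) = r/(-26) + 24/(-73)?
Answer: 3754264/949 - I*√38/3 ≈ 3956.0 - 2.0548*I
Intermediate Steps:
r = 18 (r = -2 + 20 = 18)
n(M) = -969/949 (n(M) = 18/(-26) + 24/(-73) = 18*(-1/26) + 24*(-1/73) = -9/13 - 24/73 = -969/949)
X(L, h) = -I*√38/3 (X(L, h) = -√(-2 - 36)/3 = -I*√38/3)
(3955 - n(-26)) + X(100, 179) = (3955 - 1*(-969/949)) - I*√38/3 = (3955 + 969/949) - I*√38/3 = 3754264/949 - I*√38/3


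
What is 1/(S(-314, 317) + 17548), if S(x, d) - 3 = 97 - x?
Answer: 1/17962 ≈ 5.5673e-5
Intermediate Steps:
S(x, d) = 100 - x (S(x, d) = 3 + (97 - x) = 100 - x)
1/(S(-314, 317) + 17548) = 1/((100 - 1*(-314)) + 17548) = 1/((100 + 314) + 17548) = 1/(414 + 17548) = 1/17962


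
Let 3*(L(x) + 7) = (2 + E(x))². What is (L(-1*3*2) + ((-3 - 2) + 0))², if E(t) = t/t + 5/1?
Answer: 784/9 ≈ 87.111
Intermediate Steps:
E(t) = 6 (E(t) = 1 + 5*1 = 1 + 5 = 6)
L(x) = 43/3 (L(x) = -7 + (2 + 6)²/3 = -7 + (⅓)*8² = -7 + (⅓)*64 = -7 + 64/3 = 43/3)
(L(-1*3*2) + ((-3 - 2) + 0))² = (43/3 + ((-3 - 2) + 0))² = (43/3 + (-5 + 0))² = (43/3 - 5)² = (28/3)² = 784/9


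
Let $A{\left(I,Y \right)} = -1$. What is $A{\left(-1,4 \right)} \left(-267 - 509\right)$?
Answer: $776$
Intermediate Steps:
$A{\left(-1,4 \right)} \left(-267 - 509\right) = - (-267 - 509) = \left(-1\right) \left(-776\right) = 776$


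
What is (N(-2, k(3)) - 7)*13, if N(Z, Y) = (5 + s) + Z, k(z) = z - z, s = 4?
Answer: 0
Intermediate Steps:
k(z) = 0
N(Z, Y) = 9 + Z (N(Z, Y) = (5 + 4) + Z = 9 + Z)
(N(-2, k(3)) - 7)*13 = ((9 - 2) - 7)*13 = (7 - 7)*13 = 0*13 = 0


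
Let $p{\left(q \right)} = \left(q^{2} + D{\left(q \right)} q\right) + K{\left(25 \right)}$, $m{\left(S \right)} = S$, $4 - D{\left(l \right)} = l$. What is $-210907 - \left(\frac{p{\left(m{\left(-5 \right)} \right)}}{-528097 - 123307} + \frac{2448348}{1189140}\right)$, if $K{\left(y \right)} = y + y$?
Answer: $- \frac{6807182609865763}{32275439690} \approx -2.1091 \cdot 10^{5}$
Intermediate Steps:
$D{\left(l \right)} = 4 - l$
$K{\left(y \right)} = 2 y$
$p{\left(q \right)} = 50 + q^{2} + q \left(4 - q\right)$ ($p{\left(q \right)} = \left(q^{2} + \left(4 - q\right) q\right) + 2 \cdot 25 = \left(q^{2} + q \left(4 - q\right)\right) + 50 = 50 + q^{2} + q \left(4 - q\right)$)
$-210907 - \left(\frac{p{\left(m{\left(-5 \right)} \right)}}{-528097 - 123307} + \frac{2448348}{1189140}\right) = -210907 - \left(\frac{50 + 4 \left(-5\right)}{-528097 - 123307} + \frac{2448348}{1189140}\right) = -210907 - \left(\frac{50 - 20}{-528097 - 123307} + 2448348 \cdot \frac{1}{1189140}\right) = -210907 - \left(\frac{30}{-651404} + \frac{204029}{99095}\right) = -210907 - \left(30 \left(- \frac{1}{651404}\right) + \frac{204029}{99095}\right) = -210907 - \left(- \frac{15}{325702} + \frac{204029}{99095}\right) = -210907 - \frac{66451166933}{32275439690} = - \frac{6807182609865763}{32275439690}$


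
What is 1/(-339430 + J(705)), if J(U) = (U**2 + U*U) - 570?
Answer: 1/654050 ≈ 1.5289e-6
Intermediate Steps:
J(U) = -570 + 2*U**2 (J(U) = (U**2 + U**2) - 570 = 2*U**2 - 570 = -570 + 2*U**2)
1/(-339430 + J(705)) = 1/(-339430 + (-570 + 2*705**2)) = 1/(-339430 + (-570 + 2*497025)) = 1/(-339430 + (-570 + 994050)) = 1/(-339430 + 993480) = 1/654050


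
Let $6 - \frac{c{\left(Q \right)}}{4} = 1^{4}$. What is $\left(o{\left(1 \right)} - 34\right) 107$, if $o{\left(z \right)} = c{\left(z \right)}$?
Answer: $-1498$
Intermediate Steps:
$c{\left(Q \right)} = 20$ ($c{\left(Q \right)} = 24 - 4 \cdot 1^{4} = 24 - 4 = 20$)
$o{\left(z \right)} = 20$
$\left(o{\left(1 \right)} - 34\right) 107 = \left(20 - 34\right) 107 = \left(-14\right) 107 = -1498$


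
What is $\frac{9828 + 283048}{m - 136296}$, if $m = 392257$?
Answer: $\frac{292876}{255961} \approx 1.1442$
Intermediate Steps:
$\frac{9828 + 283048}{m - 136296} = \frac{9828 + 283048}{392257 - 136296} = \frac{292876}{255961}$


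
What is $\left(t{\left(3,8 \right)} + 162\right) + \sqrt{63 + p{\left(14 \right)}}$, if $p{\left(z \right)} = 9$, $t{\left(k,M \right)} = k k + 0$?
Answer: $171 + 6 \sqrt{2} \approx 179.49$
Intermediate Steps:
$t{\left(k,M \right)} = k^{2}$ ($t{\left(k,M \right)} = k^{2} + 0 = k^{2}$)
$\left(t{\left(3,8 \right)} + 162\right) + \sqrt{63 + p{\left(14 \right)}} = \left(3^{2} + 162\right) + \sqrt{63 + 9} = \left(9 + 162\right) + \sqrt{72} = 171 + 6 \sqrt{2}$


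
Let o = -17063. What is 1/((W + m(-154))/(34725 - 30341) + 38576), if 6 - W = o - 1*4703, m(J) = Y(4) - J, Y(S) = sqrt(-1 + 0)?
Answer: 741505858240/28608038531592101 - 4384*I/28608038531592101 ≈ 2.5919e-5 - 1.5324e-13*I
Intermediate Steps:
Y(S) = I (Y(S) = sqrt(-1) = I)
m(J) = I - J
W = 21772 (W = 6 - (-17063 - 1*4703) = 6 - (-17063 - 4703) = 6 - 1*(-21766) = 6 + 21766 = 21772)
1/((W + m(-154))/(34725 - 30341) + 38576) = 1/((21772 + (I - 1*(-154)))/(34725 - 30341) + 38576) = 1/((21772 + (I + 154))/4384 + 38576) = 1/((21772 + (154 + I))*(1/4384) + 38576) = 1/((21926 + I)*(1/4384) + 38576) = 1/((10963/2192 + I/4384) + 38576) = 1/(84569555/2192 + I/4384) = 19219456*(84569555/2192 - I/4384)/28608038531592101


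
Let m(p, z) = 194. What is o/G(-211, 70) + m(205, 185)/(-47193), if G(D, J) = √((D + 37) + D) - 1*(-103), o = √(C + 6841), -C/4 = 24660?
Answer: (-194*√385 + 19982*I + 47193*√91799)/(47193*(√385 - 103*I)) ≈ 0.53664 + 2.8386*I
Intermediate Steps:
C = -98640 (C = -4*24660 = -98640)
o = I*√91799 (o = √(-98640 + 6841) = √(-91799) = I*√91799 ≈ 302.98*I)
G(D, J) = 103 + √(37 + 2*D) (G(D, J) = √((37 + D) + D) + 103 = √(37 + 2*D) + 103 = 103 + √(37 + 2*D))
o/G(-211, 70) + m(205, 185)/(-47193) = (I*√91799)/(103 + √(37 + 2*(-211))) + 194/(-47193) = (I*√91799)/(103 + √(37 - 422)) + 194*(-1/47193) = (I*√91799)/(103 + √(-385)) - 194/47193 = (I*√91799)/(103 + I*√385) - 194/47193 = I*√91799/(103 + I*√385) - 194/47193 = -194/47193 + I*√91799/(103 + I*√385)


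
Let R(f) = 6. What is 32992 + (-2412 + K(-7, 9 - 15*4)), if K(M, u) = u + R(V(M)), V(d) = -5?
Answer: 30535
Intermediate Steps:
K(M, u) = 6 + u (K(M, u) = u + 6 = 6 + u)
32992 + (-2412 + K(-7, 9 - 15*4)) = 32992 + (-2412 + (6 + (9 - 15*4))) = 32992 + (-2412 + (6 + (9 - 1*60))) = 32992 + (-2412 + (6 + (9 - 60))) = 32992 + (-2412 + (6 - 51)) = 32992 + (-2412 - 45) = 32992 - 2457 = 30535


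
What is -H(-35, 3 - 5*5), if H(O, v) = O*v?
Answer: -770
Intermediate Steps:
-H(-35, 3 - 5*5) = -(-35)*(3 - 5*5) = -(-35)*(3 - 25) = -(-35)*(-22) = -1*770 = -770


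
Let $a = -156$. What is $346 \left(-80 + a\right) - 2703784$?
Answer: $-2785440$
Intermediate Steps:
$346 \left(-80 + a\right) - 2703784 = 346 \left(-80 - 156\right) - 2703784 = 346 \left(-236\right) - 2703784 = -81656 - 2703784 = -2785440$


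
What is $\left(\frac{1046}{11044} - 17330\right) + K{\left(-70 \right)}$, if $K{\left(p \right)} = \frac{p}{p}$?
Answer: $- \frac{95690215}{5522} \approx -17329.0$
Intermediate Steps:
$K{\left(p \right)} = 1$
$\left(\frac{1046}{11044} - 17330\right) + K{\left(-70 \right)} = \left(\frac{1046}{11044} - 17330\right) + 1 = \left(1046 \cdot \frac{1}{11044} - 17330\right) + 1 = \left(\frac{523}{5522} - 17330\right) + 1 = - \frac{95695737}{5522} + 1 = - \frac{95690215}{5522}$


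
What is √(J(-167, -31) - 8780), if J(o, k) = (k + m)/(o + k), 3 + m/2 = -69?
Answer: I*√38241830/66 ≈ 93.697*I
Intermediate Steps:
m = -144 (m = -6 + 2*(-69) = -6 - 138 = -144)
J(o, k) = (-144 + k)/(k + o) (J(o, k) = (k - 144)/(o + k) = (-144 + k)/(k + o))
√(J(-167, -31) - 8780) = √((-144 - 31)/(-31 - 167) - 8780) = √(-175/(-198) - 8780) = √(-1/198*(-175) - 8780) = √(175/198 - 8780) = √(-1738265/198) = I*√38241830/66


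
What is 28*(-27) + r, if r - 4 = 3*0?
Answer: -752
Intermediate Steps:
r = 4 (r = 4 + 3*0 = 4 + 0 = 4)
28*(-27) + r = 28*(-27) + 4 = -756 + 4 = -752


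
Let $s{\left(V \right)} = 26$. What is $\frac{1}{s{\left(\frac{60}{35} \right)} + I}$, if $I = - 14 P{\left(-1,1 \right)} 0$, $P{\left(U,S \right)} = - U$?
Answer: $\frac{1}{26} \approx 0.038462$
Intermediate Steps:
$I = 0$ ($I = - 14 \left(\left(-1\right) \left(-1\right)\right) 0 = \left(-14\right) 1 \cdot 0 = \left(-14\right) 0 = 0$)
$\frac{1}{s{\left(\frac{60}{35} \right)} + I} = \frac{1}{26 + 0} = \frac{1}{26}$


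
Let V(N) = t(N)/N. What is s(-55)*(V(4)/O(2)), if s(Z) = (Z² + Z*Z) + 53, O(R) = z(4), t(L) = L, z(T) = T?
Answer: 6103/4 ≈ 1525.8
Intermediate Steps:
O(R) = 4
V(N) = 1 (V(N) = N/N = 1)
s(Z) = 53 + 2*Z² (s(Z) = (Z² + Z²) + 53 = 2*Z² + 53 = 53 + 2*Z²)
s(-55)*(V(4)/O(2)) = (53 + 2*(-55)²)*(1/4) = (53 + 2*3025)*(1*(¼)) = (53 + 6050)*(¼) = 6103*(¼) = 6103/4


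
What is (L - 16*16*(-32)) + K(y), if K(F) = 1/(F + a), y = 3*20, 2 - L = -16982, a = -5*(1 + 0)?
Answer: 1384681/55 ≈ 25176.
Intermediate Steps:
a = -5 (a = -5*1 = -5)
L = 16984 (L = 2 - 1*(-16982) = 2 + 16982 = 16984)
y = 60
K(F) = 1/(-5 + F) (K(F) = 1/(F - 5) = 1/(-5 + F))
(L - 16*16*(-32)) + K(y) = (16984 - 16*16*(-32)) + 1/(-5 + 60) = (16984 - 256*(-32)) + 1/55 = (16984 + 8192) + 1/55 = 25176 + 1/55 = 1384681/55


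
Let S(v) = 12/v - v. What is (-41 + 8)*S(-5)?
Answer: -429/5 ≈ -85.800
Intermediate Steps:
S(v) = -v + 12/v
(-41 + 8)*S(-5) = (-41 + 8)*(-1*(-5) + 12/(-5)) = -33*(5 + 12*(-⅕)) = -33*(5 - 12/5) = -33*13/5 = -429/5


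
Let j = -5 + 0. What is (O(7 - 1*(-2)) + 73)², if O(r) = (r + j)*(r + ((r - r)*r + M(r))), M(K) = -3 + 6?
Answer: 14641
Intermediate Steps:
j = -5
M(K) = 3
O(r) = (-5 + r)*(3 + r) (O(r) = (r - 5)*(r + ((r - r)*r + 3)) = (-5 + r)*(r + (0*r + 3)) = (-5 + r)*(r + (0 + 3)) = (-5 + r)*(r + 3) = (-5 + r)*(3 + r))
(O(7 - 1*(-2)) + 73)² = ((-15 + (7 - 1*(-2))² - 2*(7 - 1*(-2))) + 73)² = ((-15 + (7 + 2)² - 2*(7 + 2)) + 73)² = ((-15 + 9² - 2*9) + 73)² = ((-15 + 81 - 18) + 73)² = (48 + 73)² = 121² = 14641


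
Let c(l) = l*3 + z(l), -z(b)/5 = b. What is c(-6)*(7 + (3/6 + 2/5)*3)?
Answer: 582/5 ≈ 116.40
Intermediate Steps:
z(b) = -5*b
c(l) = -2*l (c(l) = l*3 - 5*l = 3*l - 5*l = -2*l)
c(-6)*(7 + (3/6 + 2/5)*3) = (-2*(-6))*(7 + (3/6 + 2/5)*3) = 12*(7 + (3*(1/6) + 2*(1/5))*3) = 12*(7 + (1/2 + 2/5)*3) = 12*(7 + (9/10)*3) = 12*(7 + 27/10) = 12*(97/10) = 582/5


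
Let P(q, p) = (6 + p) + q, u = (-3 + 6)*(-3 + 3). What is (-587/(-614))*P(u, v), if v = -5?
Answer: 587/614 ≈ 0.95603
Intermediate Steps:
u = 0 (u = 3*0 = 0)
P(q, p) = 6 + p + q
(-587/(-614))*P(u, v) = (-587/(-614))*(6 - 5 + 0) = -587*(-1/614)*1 = (587/614)*1 = 587/614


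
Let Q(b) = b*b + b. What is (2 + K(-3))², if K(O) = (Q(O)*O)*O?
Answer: 3136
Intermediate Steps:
Q(b) = b + b² (Q(b) = b² + b = b + b²)
K(O) = O³*(1 + O) (K(O) = ((O*(1 + O))*O)*O = (O²*(1 + O))*O = O³*(1 + O))
(2 + K(-3))² = (2 + (-3)³*(1 - 3))² = (2 - 27*(-2))² = (2 + 54)² = 56² = 3136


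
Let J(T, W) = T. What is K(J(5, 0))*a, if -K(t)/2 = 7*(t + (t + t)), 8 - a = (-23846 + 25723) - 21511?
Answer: -4124820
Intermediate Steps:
a = 19642 (a = 8 - ((-23846 + 25723) - 21511) = 8 - (1877 - 21511) = 8 - 1*(-19634) = 8 + 19634 = 19642)
K(t) = -42*t (K(t) = -14*(t + (t + t)) = -14*(t + 2*t) = -14*3*t = -42*t)
K(J(5, 0))*a = -42*5*19642 = -210*19642 = -4124820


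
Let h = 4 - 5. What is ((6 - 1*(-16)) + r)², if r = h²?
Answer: 529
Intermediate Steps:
h = -1
r = 1 (r = (-1)² = 1)
((6 - 1*(-16)) + r)² = ((6 - 1*(-16)) + 1)² = ((6 + 16) + 1)² = (22 + 1)² = 23² = 529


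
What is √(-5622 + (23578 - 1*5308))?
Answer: 2*√3162 ≈ 112.46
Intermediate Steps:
√(-5622 + (23578 - 1*5308)) = √(-5622 + (23578 - 5308)) = √(-5622 + 18270) = √12648 = 2*√3162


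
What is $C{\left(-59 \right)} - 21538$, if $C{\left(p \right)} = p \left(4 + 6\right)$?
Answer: $-22128$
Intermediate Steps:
$C{\left(p \right)} = 10 p$ ($C{\left(p \right)} = p 10 = 10 p$)
$C{\left(-59 \right)} - 21538 = 10 \left(-59\right) - 21538 = -590 - 21538 = -22128$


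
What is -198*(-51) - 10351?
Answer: -253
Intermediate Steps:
-198*(-51) - 10351 = 10098 - 10351 = -253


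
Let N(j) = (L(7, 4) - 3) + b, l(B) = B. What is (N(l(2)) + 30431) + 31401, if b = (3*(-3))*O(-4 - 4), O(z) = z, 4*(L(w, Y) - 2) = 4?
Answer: 61904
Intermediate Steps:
L(w, Y) = 3 (L(w, Y) = 2 + (¼)*4 = 2 + 1 = 3)
b = 72 (b = (3*(-3))*(-4 - 4) = -9*(-8) = 72)
N(j) = 72 (N(j) = (3 - 3) + 72 = 0 + 72 = 72)
(N(l(2)) + 30431) + 31401 = (72 + 30431) + 31401 = 30503 + 31401 = 61904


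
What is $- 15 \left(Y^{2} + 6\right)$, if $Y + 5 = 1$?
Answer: $-330$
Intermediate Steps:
$Y = -4$ ($Y = -5 + 1 = -4$)
$- 15 \left(Y^{2} + 6\right) = - 15 \left(\left(-4\right)^{2} + 6\right) = - 15 \left(16 + 6\right) = \left(-15\right) 22 = -330$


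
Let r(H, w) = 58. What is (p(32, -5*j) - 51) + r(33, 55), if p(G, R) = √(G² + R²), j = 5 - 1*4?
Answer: 7 + √1049 ≈ 39.388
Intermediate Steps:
j = 1 (j = 5 - 4 = 1)
(p(32, -5*j) - 51) + r(33, 55) = (√(32² + (-5*1)²) - 51) + 58 = (√(1024 + (-5)²) - 51) + 58 = (√(1024 + 25) - 51) + 58 = (√1049 - 51) + 58 = (-51 + √1049) + 58 = 7 + √1049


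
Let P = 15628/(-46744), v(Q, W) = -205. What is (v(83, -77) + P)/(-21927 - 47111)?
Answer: 2399537/806778068 ≈ 0.0029742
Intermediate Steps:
P = -3907/11686 (P = 15628*(-1/46744) = -3907/11686 ≈ -0.33433)
(v(83, -77) + P)/(-21927 - 47111) = (-205 - 3907/11686)/(-21927 - 47111) = -2399537/11686/(-69038) = -2399537/11686*(-1/69038) = 2399537/806778068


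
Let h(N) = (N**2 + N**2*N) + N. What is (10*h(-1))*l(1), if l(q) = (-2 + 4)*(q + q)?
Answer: -40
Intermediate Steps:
l(q) = 4*q (l(q) = 2*(2*q) = 4*q)
h(N) = N + N**2 + N**3 (h(N) = (N**2 + N**3) + N = N + N**2 + N**3)
(10*h(-1))*l(1) = (10*(-(1 - 1 + (-1)**2)))*(4*1) = (10*(-(1 - 1 + 1)))*4 = (10*(-1*1))*4 = (10*(-1))*4 = -10*4 = -40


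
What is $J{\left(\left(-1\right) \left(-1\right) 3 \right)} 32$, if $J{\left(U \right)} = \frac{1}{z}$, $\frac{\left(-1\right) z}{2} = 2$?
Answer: $-8$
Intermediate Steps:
$z = -4$ ($z = \left(-2\right) 2 = -4$)
$J{\left(U \right)} = - \frac{1}{4}$ ($J{\left(U \right)} = \frac{1}{-4} = - \frac{1}{4}$)
$J{\left(\left(-1\right) \left(-1\right) 3 \right)} 32 = \left(- \frac{1}{4}\right) 32 = -8$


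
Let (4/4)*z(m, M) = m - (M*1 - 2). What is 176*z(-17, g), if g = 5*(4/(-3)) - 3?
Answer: -2816/3 ≈ -938.67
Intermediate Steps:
g = -29/3 (g = 5*(4*(-1/3)) - 3 = 5*(-4/3) - 3 = -20/3 - 3 = -29/3 ≈ -9.6667)
z(m, M) = 2 + m - M (z(m, M) = m - (M*1 - 2) = m - (M - 2) = m - (-2 + M) = m + (2 - M) = 2 + m - M)
176*z(-17, g) = 176*(2 - 17 - 1*(-29/3)) = 176*(2 - 17 + 29/3) = 176*(-16/3) = -2816/3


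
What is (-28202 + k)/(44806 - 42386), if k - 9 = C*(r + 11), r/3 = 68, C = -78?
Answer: -44963/2420 ≈ -18.580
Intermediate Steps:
r = 204 (r = 3*68 = 204)
k = -16761 (k = 9 - 78*(204 + 11) = 9 - 78*215 = 9 - 16770 = -16761)
(-28202 + k)/(44806 - 42386) = (-28202 - 16761)/(44806 - 42386) = -44963/2420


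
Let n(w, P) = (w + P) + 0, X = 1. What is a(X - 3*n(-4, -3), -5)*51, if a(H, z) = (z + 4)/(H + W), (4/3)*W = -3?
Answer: -204/79 ≈ -2.5823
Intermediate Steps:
W = -9/4 (W = (¾)*(-3) = -9/4 ≈ -2.2500)
n(w, P) = P + w (n(w, P) = (P + w) + 0 = P + w)
a(H, z) = (4 + z)/(-9/4 + H) (a(H, z) = (z + 4)/(H - 9/4) = (4 + z)/(-9/4 + H))
a(X - 3*n(-4, -3), -5)*51 = (4*(4 - 5)/(-9 + 4*(1 - 3*(-3 - 4))))*51 = (4*(-1)/(-9 + 4*(1 - 3*(-7))))*51 = (4*(-1)/(-9 + 4*(1 + 21)))*51 = (4*(-1)/(-9 + 4*22))*51 = (4*(-1)/(-9 + 88))*51 = (4*(-1)/79)*51 = (4*(1/79)*(-1))*51 = -4/79*51 = -204/79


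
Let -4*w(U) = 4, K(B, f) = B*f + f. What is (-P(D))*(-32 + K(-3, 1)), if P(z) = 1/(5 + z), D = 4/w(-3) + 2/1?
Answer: 34/3 ≈ 11.333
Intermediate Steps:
K(B, f) = f + B*f
w(U) = -1 (w(U) = -1/4*4 = -1)
D = -2 (D = 4/(-1) + 2/1 = 4*(-1) + 2*1 = -4 + 2 = -2)
(-P(D))*(-32 + K(-3, 1)) = (-1/(5 - 2))*(-32 + 1*(1 - 3)) = (-1/3)*(-32 + 1*(-2)) = (-1*1/3)*(-32 - 2) = -1/3*(-34) = 34/3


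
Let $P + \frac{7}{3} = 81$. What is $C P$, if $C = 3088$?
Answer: $\frac{728768}{3} \approx 2.4292 \cdot 10^{5}$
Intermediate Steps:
$P = \frac{236}{3}$ ($P = - \frac{7}{3} + 81 = \frac{236}{3} \approx 78.667$)
$C P = 3088 \cdot \frac{236}{3} = \frac{728768}{3}$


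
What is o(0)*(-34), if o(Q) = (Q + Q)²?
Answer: 0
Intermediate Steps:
o(Q) = 4*Q² (o(Q) = (2*Q)² = 4*Q²)
o(0)*(-34) = (4*0²)*(-34) = (4*0)*(-34) = 0*(-34) = 0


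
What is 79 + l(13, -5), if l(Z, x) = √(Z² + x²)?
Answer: 79 + √194 ≈ 92.928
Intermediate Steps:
79 + l(13, -5) = 79 + √(13² + (-5)²) = 79 + √(169 + 25) = 79 + √194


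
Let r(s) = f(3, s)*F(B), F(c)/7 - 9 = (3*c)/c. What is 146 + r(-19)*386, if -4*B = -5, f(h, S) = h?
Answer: 97418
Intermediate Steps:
B = 5/4 (B = -¼*(-5) = 5/4 ≈ 1.2500)
F(c) = 84 (F(c) = 63 + 7*((3*c)/c) = 63 + 7*3 = 63 + 21 = 84)
r(s) = 252 (r(s) = 3*84 = 252)
146 + r(-19)*386 = 146 + 252*386 = 146 + 97272 = 97418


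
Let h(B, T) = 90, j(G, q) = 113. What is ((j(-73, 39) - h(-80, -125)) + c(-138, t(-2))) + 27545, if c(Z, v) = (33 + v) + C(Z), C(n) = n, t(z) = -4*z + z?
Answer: 27469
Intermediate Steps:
t(z) = -3*z
c(Z, v) = 33 + Z + v (c(Z, v) = (33 + v) + Z = 33 + Z + v)
((j(-73, 39) - h(-80, -125)) + c(-138, t(-2))) + 27545 = ((113 - 1*90) + (33 - 138 - 3*(-2))) + 27545 = ((113 - 90) + (33 - 138 + 6)) + 27545 = (23 - 99) + 27545 = -76 + 27545 = 27469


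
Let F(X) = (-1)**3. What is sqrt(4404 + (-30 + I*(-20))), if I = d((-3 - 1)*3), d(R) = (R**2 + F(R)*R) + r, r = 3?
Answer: sqrt(1194) ≈ 34.554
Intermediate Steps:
F(X) = -1
d(R) = 3 + R**2 - R (d(R) = (R**2 - R) + 3 = 3 + R**2 - R)
I = 159 (I = 3 + ((-3 - 1)*3)**2 - (-3 - 1)*3 = 3 + (-4*3)**2 - (-4)*3 = 3 + (-12)**2 - 1*(-12) = 3 + 144 + 12 = 159)
sqrt(4404 + (-30 + I*(-20))) = sqrt(4404 + (-30 + 159*(-20))) = sqrt(4404 + (-30 - 3180)) = sqrt(4404 - 3210) = sqrt(1194)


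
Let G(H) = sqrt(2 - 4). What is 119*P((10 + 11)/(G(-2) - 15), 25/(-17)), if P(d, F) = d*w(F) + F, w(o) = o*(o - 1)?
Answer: -2990575/3859 - 154350*I*sqrt(2)/3859 ≈ -774.96 - 56.565*I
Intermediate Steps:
w(o) = o*(-1 + o)
G(H) = I*sqrt(2) (G(H) = sqrt(-2) = I*sqrt(2))
P(d, F) = F + F*d*(-1 + F) (P(d, F) = d*(F*(-1 + F)) + F = F*d*(-1 + F) + F = F + F*d*(-1 + F))
119*P((10 + 11)/(G(-2) - 15), 25/(-17)) = 119*((25/(-17))*(1 + ((10 + 11)/(I*sqrt(2) - 15))*(-1 + 25/(-17)))) = 119*((25*(-1/17))*(1 + (21/(-15 + I*sqrt(2)))*(-1 + 25*(-1/17)))) = 119*(-25*(1 + (21/(-15 + I*sqrt(2)))*(-1 - 25/17))/17) = 119*(-25*(1 + (21/(-15 + I*sqrt(2)))*(-42/17))/17) = 119*(-25*(1 - 882/(17*(-15 + I*sqrt(2))))/17) = 119*(-25/17 + 22050/(289*(-15 + I*sqrt(2)))) = -175 + 154350/(17*(-15 + I*sqrt(2)))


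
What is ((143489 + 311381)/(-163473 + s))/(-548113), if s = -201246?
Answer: 454870/199907225247 ≈ 2.2754e-6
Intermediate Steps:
((143489 + 311381)/(-163473 + s))/(-548113) = ((143489 + 311381)/(-163473 - 201246))/(-548113) = (454870/(-364719))*(-1/548113) = (454870*(-1/364719))*(-1/548113) = -454870/364719*(-1/548113) = 454870/199907225247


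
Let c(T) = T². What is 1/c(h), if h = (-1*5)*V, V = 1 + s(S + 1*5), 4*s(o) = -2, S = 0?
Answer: 4/25 ≈ 0.16000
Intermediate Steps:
s(o) = -½ (s(o) = (¼)*(-2) = -½)
V = ½ (V = 1 - ½ = ½ ≈ 0.50000)
h = -5/2 (h = -1*5*(½) = -5*½ = -5/2 ≈ -2.5000)
1/c(h) = 1/((-5/2)²) = 1/(25/4) = 4/25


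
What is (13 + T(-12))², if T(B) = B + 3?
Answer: 16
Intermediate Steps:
T(B) = 3 + B
(13 + T(-12))² = (13 + (3 - 12))² = (13 - 9)² = 4² = 16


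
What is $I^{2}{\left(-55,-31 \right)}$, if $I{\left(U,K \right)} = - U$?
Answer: $3025$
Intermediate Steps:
$I^{2}{\left(-55,-31 \right)} = \left(\left(-1\right) \left(-55\right)\right)^{2} = 55^{2} = 3025$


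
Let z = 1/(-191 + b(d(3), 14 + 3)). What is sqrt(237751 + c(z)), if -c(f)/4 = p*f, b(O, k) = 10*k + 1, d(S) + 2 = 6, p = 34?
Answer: 7*sqrt(121305)/5 ≈ 487.60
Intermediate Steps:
d(S) = 4 (d(S) = -2 + 6 = 4)
b(O, k) = 1 + 10*k
z = -1/20 (z = 1/(-191 + (1 + 10*(14 + 3))) = 1/(-191 + (1 + 10*17)) = 1/(-191 + (1 + 170)) = 1/(-191 + 171) = 1/(-20) = -1/20 ≈ -0.050000)
c(f) = -136*f
sqrt(237751 + c(z)) = sqrt(237751 - 136*(-1/20)) = sqrt(237751 + 34/5) = sqrt(1188789/5) = 7*sqrt(121305)/5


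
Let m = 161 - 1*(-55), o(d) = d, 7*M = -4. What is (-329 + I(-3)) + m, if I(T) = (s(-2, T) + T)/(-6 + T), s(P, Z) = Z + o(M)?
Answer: -7073/63 ≈ -112.27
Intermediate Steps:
M = -4/7 (M = (⅐)*(-4) = -4/7 ≈ -0.57143)
m = 216 (m = 161 + 55 = 216)
s(P, Z) = -4/7 + Z (s(P, Z) = Z - 4/7 = -4/7 + Z)
I(T) = (-4/7 + 2*T)/(-6 + T) (I(T) = ((-4/7 + T) + T)/(-6 + T) = (-4/7 + 2*T)/(-6 + T))
(-329 + I(-3)) + m = (-329 + 2*(-2 + 7*(-3))/(7*(-6 - 3))) + 216 = (-329 + (2/7)*(-2 - 21)/(-9)) + 216 = (-329 + (2/7)*(-⅑)*(-23)) + 216 = (-329 + 46/63) + 216 = -20681/63 + 216 = -7073/63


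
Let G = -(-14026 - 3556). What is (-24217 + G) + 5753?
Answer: -882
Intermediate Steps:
G = 17582 (G = -1*(-17582) = 17582)
(-24217 + G) + 5753 = (-24217 + 17582) + 5753 = -6635 + 5753 = -882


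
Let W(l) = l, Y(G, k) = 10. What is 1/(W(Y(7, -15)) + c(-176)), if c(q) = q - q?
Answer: 1/10 ≈ 0.10000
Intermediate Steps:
c(q) = 0
1/(W(Y(7, -15)) + c(-176)) = 1/(10 + 0) = 1/10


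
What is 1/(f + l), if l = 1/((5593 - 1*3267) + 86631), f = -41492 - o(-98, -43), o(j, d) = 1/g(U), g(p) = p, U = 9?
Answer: -800613/33219123544 ≈ -2.4101e-5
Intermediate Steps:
o(j, d) = ⅑ (o(j, d) = 1/9 = ⅑)
f = -373429/9 (f = -41492 - 1*⅑ = -41492 - ⅑ = -373429/9 ≈ -41492.)
l = 1/88957 (l = 1/((5593 - 3267) + 86631) = 1/(2326 + 86631) = 1/88957 ≈ 1.1241e-5)
1/(f + l) = 1/(-373429/9 + 1/88957) = 1/(-33219123544/800613) = -800613/33219123544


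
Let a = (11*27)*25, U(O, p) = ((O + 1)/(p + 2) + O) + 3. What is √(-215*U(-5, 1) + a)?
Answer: 5*√2931/3 ≈ 90.231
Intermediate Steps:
U(O, p) = 3 + O + (1 + O)/(2 + p) (U(O, p) = ((1 + O)/(2 + p) + O) + 3 = (O + (1 + O)/(2 + p)) + 3 = 3 + O + (1 + O)/(2 + p))
a = 7425 (a = 297*25 = 7425)
√(-215*U(-5, 1) + a) = √(-215*(7 + 3*(-5) + 3*1 - 5*1)/(2 + 1) + 7425) = √(-215*(7 - 15 + 3 - 5)/3 + 7425) = √(-215*(-10)/3 + 7425) = √(-215*(-10/3) + 7425) = √(2150/3 + 7425) = √(24425/3) = 5*√2931/3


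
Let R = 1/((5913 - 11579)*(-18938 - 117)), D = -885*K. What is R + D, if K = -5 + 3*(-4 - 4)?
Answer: 2770937893951/107965630 ≈ 25665.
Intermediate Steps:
K = -29 (K = -5 + 3*(-8) = -5 - 24 = -29)
D = 25665 (D = -885*(-29) = 25665)
R = 1/107965630 (R = 1/(-5666*(-19055)) = 1/107965630 ≈ 9.2622e-9)
R + D = 1/107965630 + 25665 = 2770937893951/107965630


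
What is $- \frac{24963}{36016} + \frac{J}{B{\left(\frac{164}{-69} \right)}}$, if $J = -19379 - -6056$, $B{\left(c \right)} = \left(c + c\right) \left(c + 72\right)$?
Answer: $\frac{140324331387}{3546927712} \approx 39.562$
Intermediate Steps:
$B{\left(c \right)} = 2 c \left(72 + c\right)$
$J = -13323$ ($J = -19379 + 6056 = -13323$)
$- \frac{24963}{36016} + \frac{J}{B{\left(\frac{164}{-69} \right)}} = - \frac{24963}{36016} - \frac{13323}{2 \frac{164}{-69} \left(72 + \frac{164}{-69}\right)} = \left(-24963\right) \frac{1}{36016} - \frac{13323}{2 \cdot 164 \left(- \frac{1}{69}\right) \left(72 + 164 \left(- \frac{1}{69}\right)\right)} = - \frac{24963}{36016} - \frac{13323}{2 \left(- \frac{164}{69}\right) \left(72 - \frac{164}{69}\right)} = - \frac{24963}{36016} - \frac{13323}{2 \left(- \frac{164}{69}\right) \frac{4804}{69}} = - \frac{24963}{36016} - \frac{13323}{- \frac{1575712}{4761}} = - \frac{24963}{36016} - - \frac{63430803}{1575712} = - \frac{24963}{36016} + \frac{63430803}{1575712} = \frac{140324331387}{3546927712}$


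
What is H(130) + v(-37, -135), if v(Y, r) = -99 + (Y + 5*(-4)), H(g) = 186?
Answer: 30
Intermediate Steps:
v(Y, r) = -119 + Y (v(Y, r) = -99 + (Y - 20) = -99 + (-20 + Y) = -119 + Y)
H(130) + v(-37, -135) = 186 + (-119 - 37) = 186 - 156 = 30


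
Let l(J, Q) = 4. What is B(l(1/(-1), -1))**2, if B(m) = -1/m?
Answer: 1/16 ≈ 0.062500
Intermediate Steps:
B(l(1/(-1), -1))**2 = (-1/4)**2 = 1/16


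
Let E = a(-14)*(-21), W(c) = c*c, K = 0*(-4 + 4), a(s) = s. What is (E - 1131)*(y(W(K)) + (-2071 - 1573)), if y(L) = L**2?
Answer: 3050028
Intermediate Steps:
K = 0 (K = 0*0 = 0)
W(c) = c**2
E = 294 (E = -14*(-21) = 294)
(E - 1131)*(y(W(K)) + (-2071 - 1573)) = (294 - 1131)*((0**2)**2 + (-2071 - 1573)) = -837*(0**2 - 3644) = -837*(0 - 3644) = -837*(-3644) = 3050028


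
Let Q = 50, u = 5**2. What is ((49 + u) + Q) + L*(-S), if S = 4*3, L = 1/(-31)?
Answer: 3856/31 ≈ 124.39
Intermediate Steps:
u = 25
L = -1/31 ≈ -0.032258
S = 12
((49 + u) + Q) + L*(-S) = ((49 + 25) + 50) - (-1)*12/31 = (74 + 50) - 1/31*(-12) = 124 + 12/31 = 3856/31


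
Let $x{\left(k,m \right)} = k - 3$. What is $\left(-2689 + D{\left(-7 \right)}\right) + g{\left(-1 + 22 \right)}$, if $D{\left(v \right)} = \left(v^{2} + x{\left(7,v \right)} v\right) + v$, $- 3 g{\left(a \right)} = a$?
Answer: $-2682$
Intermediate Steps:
$g{\left(a \right)} = - \frac{a}{3}$
$x{\left(k,m \right)} = -3 + k$ ($x{\left(k,m \right)} = k - 3 = -3 + k$)
$D{\left(v \right)} = v^{2} + 5 v$ ($D{\left(v \right)} = \left(v^{2} + \left(-3 + 7\right) v\right) + v = \left(v^{2} + 4 v\right) + v = v^{2} + 5 v$)
$\left(-2689 + D{\left(-7 \right)}\right) + g{\left(-1 + 22 \right)} = \left(-2689 - 7 \left(5 - 7\right)\right) - \frac{-1 + 22}{3} = \left(-2689 - -14\right) - 7 = \left(-2689 + 14\right) - 7 = -2675 - 7 = -2682$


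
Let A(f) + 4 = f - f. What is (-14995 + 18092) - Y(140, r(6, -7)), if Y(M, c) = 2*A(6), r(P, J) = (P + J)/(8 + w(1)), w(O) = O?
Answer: 3105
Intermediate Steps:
A(f) = -4 (A(f) = -4 + (f - f) = -4 + 0 = -4)
r(P, J) = J/9 + P/9 (r(P, J) = (P + J)/(8 + 1) = (J + P)/9 = (J + P)*(⅑) = J/9 + P/9)
Y(M, c) = -8 (Y(M, c) = 2*(-4) = -8)
(-14995 + 18092) - Y(140, r(6, -7)) = (-14995 + 18092) - 1*(-8) = 3097 + 8 = 3105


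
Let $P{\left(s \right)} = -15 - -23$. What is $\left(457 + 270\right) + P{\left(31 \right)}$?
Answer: $735$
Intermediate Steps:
$P{\left(s \right)} = 8$ ($P{\left(s \right)} = -15 + 23 = 8$)
$\left(457 + 270\right) + P{\left(31 \right)} = \left(457 + 270\right) + 8 = 727 + 8 = 735$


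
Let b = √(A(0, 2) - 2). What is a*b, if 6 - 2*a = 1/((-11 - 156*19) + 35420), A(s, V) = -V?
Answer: 194669*I/32445 ≈ 6.0*I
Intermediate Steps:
b = 2*I (b = √(-1*2 - 2) = √(-2 - 2) = √(-4) = 2*I ≈ 2.0*I)
a = 194669/64890 (a = 3 - 1/(2*((-11 - 156*19) + 35420)) = 3 - 1/(2*((-11 - 2964) + 35420)) = 3 - 1/(2*(-2975 + 35420)) = 3 - ½/32445 = 3 - ½*1/32445 = 3 - 1/64890 = 194669/64890 ≈ 3.0000)
a*b = 194669*(2*I)/64890 = 194669*I/32445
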